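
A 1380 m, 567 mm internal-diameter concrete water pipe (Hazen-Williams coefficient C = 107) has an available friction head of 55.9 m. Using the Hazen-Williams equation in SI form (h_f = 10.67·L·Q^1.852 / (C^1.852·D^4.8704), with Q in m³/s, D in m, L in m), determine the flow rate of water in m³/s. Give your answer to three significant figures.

Q ≈ 1.19 m³/s

Rearranging: Q = [h_f·C^1.852·D^4.8704 / (10.67·L)]^(1/1.852)
Q = [55.9·107^1.852·0.567^4.8704 / (10.67·1380)]^0.540 = 1.187 m³/s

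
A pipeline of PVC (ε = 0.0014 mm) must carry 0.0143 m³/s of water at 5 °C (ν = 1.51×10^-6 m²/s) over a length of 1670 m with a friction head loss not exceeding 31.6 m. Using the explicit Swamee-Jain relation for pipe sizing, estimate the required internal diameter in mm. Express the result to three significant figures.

Swamee-Jain (Type III): D = 0.66·[ε^1.25·(LQ²/(gh_f))^4.75 + ν·Q^9.4·(L/(gh_f))^5.2]^0.04
LQ²/(gh_f) = 0.001102; L/(gh_f) = 5.387
Term 1 = ε^1.25·(…)^4.75 = 4.29×10^-22; Term 2 = ν·Q^9.4·(…)^5.2 = 4.39×10^-20
D = 0.66·(4.29×10^-22 + 4.39×10^-20)^0.04 = 0.1110 m = 111 mm
Check: V = 1.48 m/s, Re = 1.09×10^5, f = 0.01764, h_f = 29.5 m ≈ 31.6 m ✓

D ≈ 111 mm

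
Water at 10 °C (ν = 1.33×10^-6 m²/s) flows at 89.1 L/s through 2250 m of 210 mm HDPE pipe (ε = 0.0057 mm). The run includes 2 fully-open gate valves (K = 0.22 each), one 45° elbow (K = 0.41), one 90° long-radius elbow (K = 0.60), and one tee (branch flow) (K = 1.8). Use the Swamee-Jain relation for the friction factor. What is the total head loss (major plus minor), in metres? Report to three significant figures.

V = 4Q/(πD²) = 2.572 m/s; V²/2g = 0.3373 m
Re = 4.06×10^5, ε/D = 2.71×10^-5 → f = 0.01397 (Swamee-Jain)
Major: h_f = f(L/D)·V²/2g = 0.01397·10714·0.3373 = 50.47 m
Minor: ΣK = 3.25; h_m = ΣK·V²/2g = 1.096 m
Total H_L = 50.47 + 1.096 = 51.56 m

H_L ≈ 51.6 m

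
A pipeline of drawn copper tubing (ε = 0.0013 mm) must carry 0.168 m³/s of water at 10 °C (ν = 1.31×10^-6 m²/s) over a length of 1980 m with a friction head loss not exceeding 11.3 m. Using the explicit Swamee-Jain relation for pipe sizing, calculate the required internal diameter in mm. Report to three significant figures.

D ≈ 358 mm

Swamee-Jain (Type III): D = 0.66·[ε^1.25·(LQ²/(gh_f))^4.75 + ν·Q^9.4·(L/(gh_f))^5.2]^0.04
LQ²/(gh_f) = 0.5041; L/(gh_f) = 17.86
Term 1 = ε^1.25·(…)^4.75 = 1.70×10^-9; Term 2 = ν·Q^9.4·(…)^5.2 = 2.21×10^-7
D = 0.66·(1.70×10^-9 + 2.21×10^-7)^0.04 = 0.3577 m = 358 mm
Check: V = 1.67 m/s, Re = 4.57×10^5, f = 0.01336, h_f = 10.5 m ≈ 11.3 m ✓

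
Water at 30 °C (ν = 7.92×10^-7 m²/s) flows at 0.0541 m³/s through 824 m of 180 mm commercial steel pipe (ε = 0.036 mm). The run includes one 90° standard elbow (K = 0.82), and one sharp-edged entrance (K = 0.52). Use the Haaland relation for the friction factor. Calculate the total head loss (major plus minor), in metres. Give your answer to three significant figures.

V = 4Q/(πD²) = 2.126 m/s; V²/2g = 0.2304 m
Re = 4.83×10^5, ε/D = 2.00×10^-4 → f = 0.01533 (Haaland)
Major: h_f = f(L/D)·V²/2g = 0.01533·4578·0.2304 = 16.17 m
Minor: ΣK = 1.34; h_m = ΣK·V²/2g = 0.3087 m
Total H_L = 16.17 + 0.3087 = 16.48 m

H_L ≈ 16.5 m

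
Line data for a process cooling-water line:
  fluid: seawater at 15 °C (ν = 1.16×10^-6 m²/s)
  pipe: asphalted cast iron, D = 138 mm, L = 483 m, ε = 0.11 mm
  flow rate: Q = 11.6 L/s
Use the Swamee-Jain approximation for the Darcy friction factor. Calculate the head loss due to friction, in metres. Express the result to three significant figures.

h_f ≈ 2.34 m

V = 4Q/(πD²) = 4·0.0116/(π·0.138²) = 0.7756 m/s
Re = VD/ν = 0.7756·0.138/1.16×10^-6 = 9.23×10^4 → turbulent
ε/D = 0.11/138 = 7.97×10^-4
Swamee-Jain: f = 0.02180
h_f = f(L/D)V²/(2g) = 0.02180·(483/0.138)·0.7756²/(2·9.81) = 2.339 m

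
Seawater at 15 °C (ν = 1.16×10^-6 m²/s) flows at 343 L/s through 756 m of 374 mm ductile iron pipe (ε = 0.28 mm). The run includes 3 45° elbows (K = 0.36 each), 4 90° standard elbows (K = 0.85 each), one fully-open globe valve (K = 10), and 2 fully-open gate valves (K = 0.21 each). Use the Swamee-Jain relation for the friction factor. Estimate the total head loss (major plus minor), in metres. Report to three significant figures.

V = 4Q/(πD²) = 3.122 m/s; V²/2g = 0.4968 m
Re = 1.01×10^6, ε/D = 7.49×10^-4 → f = 0.01879 (Swamee-Jain)
Major: h_f = f(L/D)·V²/2g = 0.01879·2021·0.4968 = 18.87 m
Minor: ΣK = 14.9; h_m = ΣK·V²/2g = 7.403 m
Total H_L = 18.87 + 7.403 = 26.27 m

H_L ≈ 26.3 m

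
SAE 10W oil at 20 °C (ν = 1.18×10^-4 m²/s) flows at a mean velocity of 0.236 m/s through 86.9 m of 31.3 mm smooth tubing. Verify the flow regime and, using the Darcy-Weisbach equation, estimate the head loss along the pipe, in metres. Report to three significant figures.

h_f ≈ 8.06 m

Re = VD/ν = 0.236·0.03130/1.18×10^-4 = 62.6 → laminar (Re < 2300)
f = 64/Re = 1.022
h_f = f(L/D)V²/(2g) = 1.022·(86.9/0.03130)·0.236²/(2·9.81) = 8.058 m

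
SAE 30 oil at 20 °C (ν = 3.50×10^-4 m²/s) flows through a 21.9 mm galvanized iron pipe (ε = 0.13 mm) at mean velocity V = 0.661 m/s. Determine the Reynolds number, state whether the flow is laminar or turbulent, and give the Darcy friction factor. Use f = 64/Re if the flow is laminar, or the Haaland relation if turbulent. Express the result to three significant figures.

Re = VD/ν = 0.6610·0.0219/3.50×10^-4 = 41.4
Re < 2300 → laminar → f = 64/Re = 1.547

Re ≈ 41.4; laminar; f = 64/Re ≈ 1.55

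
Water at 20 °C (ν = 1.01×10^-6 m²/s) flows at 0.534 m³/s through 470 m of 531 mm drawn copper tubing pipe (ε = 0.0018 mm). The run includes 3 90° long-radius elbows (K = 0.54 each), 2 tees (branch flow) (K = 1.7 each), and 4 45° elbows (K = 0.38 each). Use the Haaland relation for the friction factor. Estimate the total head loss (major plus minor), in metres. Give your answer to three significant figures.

V = 4Q/(πD²) = 2.411 m/s; V²/2g = 0.2964 m
Re = 1.27×10^6, ε/D = 3.39×10^-6 → f = 0.01120 (Haaland)
Major: h_f = f(L/D)·V²/2g = 0.01120·885.1·0.2964 = 2.939 m
Minor: ΣK = 6.54; h_m = ΣK·V²/2g = 1.938 m
Total H_L = 2.939 + 1.938 = 4.877 m

H_L ≈ 4.88 m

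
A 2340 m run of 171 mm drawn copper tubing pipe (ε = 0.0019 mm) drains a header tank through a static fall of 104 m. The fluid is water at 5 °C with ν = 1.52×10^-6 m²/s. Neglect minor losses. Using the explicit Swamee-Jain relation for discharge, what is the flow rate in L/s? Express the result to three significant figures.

Swamee-Jain (Type II): Q = -0.965·√(gD⁵h_f/L)·ln[ε/(3.7D) + √(3.17ν²L/(gD³h_f))]
√(gD⁵h_f/L) = √(9.81·0.171⁵·104/2340) = 0.007984
ε/(3.7D) = 3.00×10^-6; √(3.17ν²L/(gD³h_f)) = 5.80×10^-5
Q = -0.965·0.007984·ln(6.096×10^-5) = 0.07478 m³/s
Check: V = 3.26 m/s, Re = 3.66×10^5, f = 0.01400, h_f = 104 m ≈ 104 m ✓

Q ≈ 74.8 L/s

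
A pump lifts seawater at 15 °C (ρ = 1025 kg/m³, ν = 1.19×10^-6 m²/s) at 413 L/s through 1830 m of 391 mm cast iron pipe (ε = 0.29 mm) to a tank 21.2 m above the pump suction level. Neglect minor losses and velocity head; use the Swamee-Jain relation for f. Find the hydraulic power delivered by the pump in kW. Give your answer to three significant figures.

V = 4Q/(πD²) = 3.440 m/s; Re = 1.13×10^6; ε/D = 7.42×10^-4; f = 0.01871
h_f = f(L/D)V²/2g = 52.79 m
Total head H = z + h_f = 21.2 + 52.79 = 73.99 m
P_hyd = ρgQH = 1025·9.81·0.413·73.99 = 307.3 kW

P_hyd ≈ 307 kW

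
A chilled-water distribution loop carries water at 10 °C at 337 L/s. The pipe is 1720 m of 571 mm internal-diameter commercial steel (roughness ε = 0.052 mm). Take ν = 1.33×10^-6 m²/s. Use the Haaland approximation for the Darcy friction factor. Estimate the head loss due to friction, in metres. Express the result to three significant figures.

h_f ≈ 3.71 m

V = 4Q/(πD²) = 4·0.337/(π·0.571²) = 1.316 m/s
Re = VD/ν = 1.316·0.571/1.33×10^-6 = 5.65×10^5 → turbulent
ε/D = 0.052/571 = 9.11×10^-5
Haaland: f = 0.01396
h_f = f(L/D)V²/(2g) = 0.01396·(1720/0.571)·1.316²/(2·9.81) = 3.712 m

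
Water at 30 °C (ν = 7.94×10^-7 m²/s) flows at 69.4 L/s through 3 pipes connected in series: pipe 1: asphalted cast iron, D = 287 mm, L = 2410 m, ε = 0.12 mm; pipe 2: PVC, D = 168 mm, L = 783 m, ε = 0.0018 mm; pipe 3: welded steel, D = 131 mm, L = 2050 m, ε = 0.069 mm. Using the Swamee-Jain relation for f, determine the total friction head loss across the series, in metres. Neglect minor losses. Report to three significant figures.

H ≈ 410 m

Pipe 1: V = 1.073 m/s, Re = 3.88×10^5, ε/D = 4.18×10^-4, f = 0.01751, h_1 = f(L/D)V²/2g = 8.626 m
Pipe 2: V = 3.131 m/s, Re = 6.62×10^5, ε/D = 1.07×10^-5, f = 0.01266, h_2 = f(L/D)V²/2g = 29.48 m
Pipe 3: V = 5.149 m/s, Re = 8.50×10^5, ε/D = 5.27×10^-4, f = 0.01757, h_3 = f(L/D)V²/2g = 371.5 m
Series → Q common, losses add: H = Σh = 409.6 m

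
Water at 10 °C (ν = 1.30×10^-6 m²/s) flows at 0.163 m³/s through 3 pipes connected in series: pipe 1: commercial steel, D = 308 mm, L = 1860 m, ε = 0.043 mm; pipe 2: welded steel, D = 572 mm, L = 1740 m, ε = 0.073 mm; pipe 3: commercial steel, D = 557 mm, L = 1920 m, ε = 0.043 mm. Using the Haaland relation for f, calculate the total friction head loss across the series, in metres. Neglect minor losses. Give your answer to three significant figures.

H ≈ 23.7 m

Pipe 1: V = 2.188 m/s, Re = 5.18×10^5, ε/D = 1.40×10^-4, f = 0.01464, h_1 = f(L/D)V²/2g = 21.57 m
Pipe 2: V = 0.6343 m/s, Re = 2.79×10^5, ε/D = 1.28×10^-4, f = 0.01562, h_2 = f(L/D)V²/2g = 0.9743 m
Pipe 3: V = 0.6689 m/s, Re = 2.87×10^5, ε/D = 7.72×10^-5, f = 0.01513, h_3 = f(L/D)V²/2g = 1.190 m
Series → Q common, losses add: H = Σh = 23.73 m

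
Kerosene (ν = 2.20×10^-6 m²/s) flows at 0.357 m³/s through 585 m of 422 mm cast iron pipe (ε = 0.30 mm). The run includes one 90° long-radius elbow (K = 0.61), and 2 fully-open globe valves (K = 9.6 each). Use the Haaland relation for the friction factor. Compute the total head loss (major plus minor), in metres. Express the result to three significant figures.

H_L ≈ 15.2 m

V = 4Q/(πD²) = 2.552 m/s; V²/2g = 0.3321 m
Re = 4.90×10^5, ε/D = 7.11×10^-4 → f = 0.01881 (Haaland)
Major: h_f = f(L/D)·V²/2g = 0.01881·1386·0.3321 = 8.660 m
Minor: ΣK = 19.8; h_m = ΣK·V²/2g = 6.578 m
Total H_L = 8.660 + 6.578 = 15.24 m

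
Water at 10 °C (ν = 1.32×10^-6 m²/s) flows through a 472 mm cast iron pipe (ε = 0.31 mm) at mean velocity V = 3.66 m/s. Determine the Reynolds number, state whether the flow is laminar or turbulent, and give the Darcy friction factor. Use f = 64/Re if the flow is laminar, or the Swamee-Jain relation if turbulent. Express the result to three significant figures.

Re = VD/ν = 3.660·0.472/1.32×10^-6 = 1.31×10^6
Re > 4000 → turbulent; ε/D = 6.57×10^-4
Swamee-Jain: f = 0.01817

Re ≈ 1.31×10^6; turbulent; f ≈ 0.0182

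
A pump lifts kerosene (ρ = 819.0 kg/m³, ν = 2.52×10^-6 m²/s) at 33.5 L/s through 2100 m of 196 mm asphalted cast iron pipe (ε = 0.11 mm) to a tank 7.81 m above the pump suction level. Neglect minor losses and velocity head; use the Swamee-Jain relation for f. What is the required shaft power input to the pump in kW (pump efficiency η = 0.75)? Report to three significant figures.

V = 4Q/(πD²) = 1.110 m/s; Re = 8.64×10^4; ε/D = 5.61×10^-4; f = 0.02106
h_f = f(L/D)V²/2g = 14.18 m
Total head H = z + h_f = 7.81 + 14.18 = 21.99 m
P_hyd = ρgQH = 819.0·9.81·0.0335·21.99 = 5.919 kW
P_shaft = P_hyd/η = 5.919/0.75 = 7.892 kW

P_shaft ≈ 7.89 kW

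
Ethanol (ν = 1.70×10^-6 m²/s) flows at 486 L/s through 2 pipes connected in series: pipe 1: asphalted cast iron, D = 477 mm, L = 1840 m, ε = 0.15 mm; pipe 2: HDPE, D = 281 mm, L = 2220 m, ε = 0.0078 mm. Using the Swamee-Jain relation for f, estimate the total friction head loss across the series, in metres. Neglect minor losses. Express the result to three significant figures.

H ≈ 317 m

Pipe 1: V = 2.720 m/s, Re = 7.63×10^5, ε/D = 3.14×10^-4, f = 0.01608, h_1 = f(L/D)V²/2g = 23.39 m
Pipe 2: V = 7.837 m/s, Re = 1.30×10^6, ε/D = 2.78×10^-5, f = 0.01186, h_2 = f(L/D)V²/2g = 293.2 m
Series → Q common, losses add: H = Σh = 316.6 m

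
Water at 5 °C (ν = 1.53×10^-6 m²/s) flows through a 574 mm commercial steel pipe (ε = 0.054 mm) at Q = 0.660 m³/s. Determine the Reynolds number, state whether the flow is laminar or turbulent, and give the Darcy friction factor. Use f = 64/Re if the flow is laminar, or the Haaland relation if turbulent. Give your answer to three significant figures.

Re ≈ 9.57×10^5; turbulent; f ≈ 0.0133

V = 4Q/(πD²) = 2.551 m/s
Re = VD/ν = 2.551·0.574/1.53×10^-6 = 9.57×10^5
Re > 4000 → turbulent; ε/D = 9.41×10^-5
Haaland: f = 0.01329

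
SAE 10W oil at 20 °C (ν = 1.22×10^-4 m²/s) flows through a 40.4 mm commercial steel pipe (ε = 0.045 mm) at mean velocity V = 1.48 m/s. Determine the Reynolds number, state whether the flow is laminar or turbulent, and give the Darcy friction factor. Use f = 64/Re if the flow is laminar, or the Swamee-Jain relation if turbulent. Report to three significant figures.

Re ≈ 490; laminar; f = 64/Re ≈ 0.131

Re = VD/ν = 1.480·0.0404/1.22×10^-4 = 490
Re < 2300 → laminar → f = 64/Re = 0.1306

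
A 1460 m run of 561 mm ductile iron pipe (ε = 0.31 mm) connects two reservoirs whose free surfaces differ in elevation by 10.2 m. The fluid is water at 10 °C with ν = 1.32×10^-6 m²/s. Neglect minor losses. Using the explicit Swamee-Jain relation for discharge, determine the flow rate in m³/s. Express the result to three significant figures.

Q ≈ 0.517 m³/s

Swamee-Jain (Type II): Q = -0.965·√(gD⁵h_f/L)·ln[ε/(3.7D) + √(3.17ν²L/(gD³h_f))]
√(gD⁵h_f/L) = √(9.81·0.561⁵·10.2/1460) = 0.06171
ε/(3.7D) = 1.49×10^-4; √(3.17ν²L/(gD³h_f)) = 2.14×10^-5
Q = -0.965·0.06171·ln(1.707×10^-4) = 0.5166 m³/s
Check: V = 2.09 m/s, Re = 8.88×10^5, f = 0.01771, h_f = 10.3 m ≈ 10.2 m ✓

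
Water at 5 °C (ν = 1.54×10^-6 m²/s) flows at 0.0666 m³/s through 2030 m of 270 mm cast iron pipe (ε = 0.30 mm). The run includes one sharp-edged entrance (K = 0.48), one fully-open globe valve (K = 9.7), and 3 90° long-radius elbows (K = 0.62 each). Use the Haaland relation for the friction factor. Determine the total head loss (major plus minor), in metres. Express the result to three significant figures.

H_L ≈ 11.9 m

V = 4Q/(πD²) = 1.163 m/s; V²/2g = 0.06896 m
Re = 2.04×10^5, ε/D = 0.00111 → f = 0.02132 (Haaland)
Major: h_f = f(L/D)·V²/2g = 0.02132·7519·0.06896 = 11.06 m
Minor: ΣK = 12.0; h_m = ΣK·V²/2g = 0.8303 m
Total H_L = 11.06 + 0.8303 = 11.89 m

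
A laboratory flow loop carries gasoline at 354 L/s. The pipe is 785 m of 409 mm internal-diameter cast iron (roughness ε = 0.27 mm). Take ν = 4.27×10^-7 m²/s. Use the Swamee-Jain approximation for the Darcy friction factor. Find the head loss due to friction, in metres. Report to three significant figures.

V = 4Q/(πD²) = 4·0.354/(π·0.409²) = 2.694 m/s
Re = VD/ν = 2.694·0.409/4.27×10^-7 = 2.58×10^6 → turbulent
ε/D = 0.27/409 = 6.60×10^-4
Swamee-Jain: f = 0.01801
h_f = f(L/D)V²/(2g) = 0.01801·(785/0.409)·2.694²/(2·9.81) = 12.79 m

h_f ≈ 12.8 m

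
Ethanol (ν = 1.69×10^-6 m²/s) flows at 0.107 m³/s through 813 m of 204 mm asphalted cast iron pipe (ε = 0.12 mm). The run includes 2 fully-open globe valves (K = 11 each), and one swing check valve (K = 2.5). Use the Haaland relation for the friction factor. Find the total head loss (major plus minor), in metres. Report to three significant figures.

V = 4Q/(πD²) = 3.274 m/s; V²/2g = 0.5462 m
Re = 3.95×10^5, ε/D = 5.88×10^-4 → f = 0.01830 (Haaland)
Major: h_f = f(L/D)·V²/2g = 0.01830·3985·0.5462 = 39.84 m
Minor: ΣK = 24.5; h_m = ΣK·V²/2g = 13.38 m
Total H_L = 39.84 + 13.38 = 53.22 m

H_L ≈ 53.2 m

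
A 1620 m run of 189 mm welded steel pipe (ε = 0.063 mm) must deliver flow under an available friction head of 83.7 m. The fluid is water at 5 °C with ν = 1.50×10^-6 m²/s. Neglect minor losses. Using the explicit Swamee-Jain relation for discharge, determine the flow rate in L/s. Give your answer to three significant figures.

Swamee-Jain (Type II): Q = -0.965·√(gD⁵h_f/L)·ln[ε/(3.7D) + √(3.17ν²L/(gD³h_f))]
√(gD⁵h_f/L) = √(9.81·0.189⁵·83.7/1620) = 0.01106
ε/(3.7D) = 9.01×10^-5; √(3.17ν²L/(gD³h_f)) = 4.57×10^-5
Q = -0.965·0.01106·ln(1.357×10^-4) = 0.09500 m³/s
Check: V = 3.39 m/s, Re = 4.27×10^5, f = 0.01681, h_f = 84.2 m ≈ 83.7 m ✓

Q ≈ 95.0 L/s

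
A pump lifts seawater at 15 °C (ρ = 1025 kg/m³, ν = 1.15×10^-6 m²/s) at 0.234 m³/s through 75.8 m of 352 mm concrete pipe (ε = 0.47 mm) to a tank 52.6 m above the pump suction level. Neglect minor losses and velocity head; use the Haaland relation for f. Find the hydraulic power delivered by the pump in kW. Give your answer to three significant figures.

V = 4Q/(πD²) = 2.405 m/s; Re = 7.36×10^5; ε/D = 0.00134; f = 0.02143
h_f = f(L/D)V²/2g = 1.360 m
Total head H = z + h_f = 52.6 + 1.360 = 53.96 m
P_hyd = ρgQH = 1025·9.81·0.234·53.96 = 127.0 kW

P_hyd ≈ 127 kW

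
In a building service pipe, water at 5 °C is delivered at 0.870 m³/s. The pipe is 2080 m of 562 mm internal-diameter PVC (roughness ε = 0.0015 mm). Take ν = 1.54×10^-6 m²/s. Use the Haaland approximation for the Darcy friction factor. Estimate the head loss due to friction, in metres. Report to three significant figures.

h_f ≈ 25.9 m

V = 4Q/(πD²) = 4·0.870/(π·0.562²) = 3.507 m/s
Re = VD/ν = 3.507·0.562/1.54×10^-6 = 1.28×10^6 → turbulent
ε/D = 0.0015/562 = 2.67×10^-6
Haaland: f = 0.01117
h_f = f(L/D)V²/(2g) = 0.01117·(2080/0.562)·3.507²/(2·9.81) = 25.92 m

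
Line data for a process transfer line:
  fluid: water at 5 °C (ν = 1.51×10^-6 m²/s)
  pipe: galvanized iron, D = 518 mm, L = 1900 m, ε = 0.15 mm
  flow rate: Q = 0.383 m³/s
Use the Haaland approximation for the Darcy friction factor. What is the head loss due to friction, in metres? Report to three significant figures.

h_f ≈ 9.79 m

V = 4Q/(πD²) = 4·0.383/(π·0.518²) = 1.817 m/s
Re = VD/ν = 1.817·0.518/1.51×10^-6 = 6.23×10^5 → turbulent
ε/D = 0.15/518 = 2.90×10^-4
Haaland: f = 0.01586
h_f = f(L/D)V²/(2g) = 0.01586·(1900/0.518)·1.817²/(2·9.81) = 9.791 m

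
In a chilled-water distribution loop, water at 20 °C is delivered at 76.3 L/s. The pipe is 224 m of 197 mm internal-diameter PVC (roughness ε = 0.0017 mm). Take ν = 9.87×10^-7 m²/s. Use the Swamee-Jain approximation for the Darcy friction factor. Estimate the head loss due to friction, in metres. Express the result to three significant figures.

h_f ≈ 4.81 m

V = 4Q/(πD²) = 4·0.0763/(π·0.197²) = 2.503 m/s
Re = VD/ν = 2.503·0.197/9.87×10^-7 = 5.00×10^5 → turbulent
ε/D = 0.0017/197 = 8.63×10^-6
Swamee-Jain: f = 0.01323
h_f = f(L/D)V²/(2g) = 0.01323·(224/0.197)·2.503²/(2·9.81) = 4.805 m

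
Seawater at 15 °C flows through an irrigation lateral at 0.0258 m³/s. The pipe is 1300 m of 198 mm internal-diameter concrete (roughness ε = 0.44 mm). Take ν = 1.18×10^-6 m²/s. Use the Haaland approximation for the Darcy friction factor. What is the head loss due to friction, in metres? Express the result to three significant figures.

h_f ≈ 5.91 m

V = 4Q/(πD²) = 4·0.0258/(π·0.198²) = 0.8379 m/s
Re = VD/ν = 0.8379·0.198/1.18×10^-6 = 1.41×10^5 → turbulent
ε/D = 0.44/198 = 0.00222
Haaland: f = 0.02516
h_f = f(L/D)V²/(2g) = 0.02516·(1300/0.198)·0.8379²/(2·9.81) = 5.912 m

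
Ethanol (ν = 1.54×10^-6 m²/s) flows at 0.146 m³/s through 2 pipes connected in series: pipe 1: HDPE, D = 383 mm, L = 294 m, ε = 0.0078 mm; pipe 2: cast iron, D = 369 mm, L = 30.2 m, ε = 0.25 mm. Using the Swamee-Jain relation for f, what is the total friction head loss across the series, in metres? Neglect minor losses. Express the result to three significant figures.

Pipe 1: V = 1.267 m/s, Re = 3.15×10^5, ε/D = 2.04×10^-5, f = 0.01449, h_1 = f(L/D)V²/2g = 0.9102 m
Pipe 2: V = 1.365 m/s, Re = 3.27×10^5, ε/D = 6.78×10^-4, f = 0.01919, h_2 = f(L/D)V²/2g = 0.1492 m
Series → Q common, losses add: H = Σh = 1.059 m

H ≈ 1.06 m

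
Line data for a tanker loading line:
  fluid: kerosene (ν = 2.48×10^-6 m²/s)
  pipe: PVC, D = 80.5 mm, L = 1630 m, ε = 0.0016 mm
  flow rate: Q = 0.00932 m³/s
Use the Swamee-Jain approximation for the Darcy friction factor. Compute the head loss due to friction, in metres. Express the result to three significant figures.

h_f ≈ 69.4 m

V = 4Q/(πD²) = 4·0.00932/(π·0.0805²) = 1.831 m/s
Re = VD/ν = 1.831·0.0805/2.48×10^-6 = 5.94×10^4 → turbulent
ε/D = 0.0016/80.5 = 1.99×10^-5
Swamee-Jain: f = 0.02007
h_f = f(L/D)V²/(2g) = 0.02007·(1630/0.0805)·1.831²/(2·9.81) = 69.44 m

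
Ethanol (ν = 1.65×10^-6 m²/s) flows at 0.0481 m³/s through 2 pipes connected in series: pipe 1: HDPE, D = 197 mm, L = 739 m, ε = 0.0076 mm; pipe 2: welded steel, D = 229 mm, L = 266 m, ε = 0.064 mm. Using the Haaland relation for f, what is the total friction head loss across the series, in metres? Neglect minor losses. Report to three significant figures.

H ≈ 9.02 m

Pipe 1: V = 1.578 m/s, Re = 1.88×10^5, ε/D = 3.86×10^-5, f = 0.01592, h_1 = f(L/D)V²/2g = 7.582 m
Pipe 2: V = 1.168 m/s, Re = 1.62×10^5, ε/D = 2.79×10^-4, f = 0.01783, h_2 = f(L/D)V²/2g = 1.440 m
Series → Q common, losses add: H = Σh = 9.022 m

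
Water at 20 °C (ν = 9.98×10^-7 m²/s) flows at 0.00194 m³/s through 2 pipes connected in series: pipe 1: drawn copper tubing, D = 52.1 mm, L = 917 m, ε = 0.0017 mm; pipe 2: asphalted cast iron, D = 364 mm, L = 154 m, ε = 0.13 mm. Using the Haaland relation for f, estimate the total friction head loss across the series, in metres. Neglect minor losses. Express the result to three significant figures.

Pipe 1: V = 0.9100 m/s, Re = 4.75×10^4, ε/D = 3.26×10^-5, f = 0.02103, h_1 = f(L/D)V²/2g = 15.63 m
Pipe 2: V = 0.01864 m/s, Re = 6800, ε/D = 3.57×10^-4, f = 0.03478, h_2 = f(L/D)V²/2g = 2.607×10^-4 m
Series → Q common, losses add: H = Σh = 15.63 m

H ≈ 15.6 m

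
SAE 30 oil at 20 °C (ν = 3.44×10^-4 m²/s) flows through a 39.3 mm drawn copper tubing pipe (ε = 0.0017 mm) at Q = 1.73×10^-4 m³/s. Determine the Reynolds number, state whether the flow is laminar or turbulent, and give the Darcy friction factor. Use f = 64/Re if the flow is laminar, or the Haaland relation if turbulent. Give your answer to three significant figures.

Re ≈ 16.3; laminar; f = 64/Re ≈ 3.93

V = 4Q/(πD²) = 0.1426 m/s
Re = VD/ν = 0.1426·0.0393/3.44×10^-4 = 16.3
Re < 2300 → laminar → f = 64/Re = 3.928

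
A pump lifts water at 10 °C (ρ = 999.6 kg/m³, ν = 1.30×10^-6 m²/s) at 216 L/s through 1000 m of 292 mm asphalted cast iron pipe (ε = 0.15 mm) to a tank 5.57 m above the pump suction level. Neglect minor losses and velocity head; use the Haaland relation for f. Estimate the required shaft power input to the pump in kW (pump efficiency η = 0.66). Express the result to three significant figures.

P_shaft ≈ 119 kW

V = 4Q/(πD²) = 3.226 m/s; Re = 7.24×10^5; ε/D = 5.14×10^-4; f = 0.01742
h_f = f(L/D)V²/2g = 31.64 m
Total head H = z + h_f = 5.57 + 31.64 = 37.21 m
P_hyd = ρgQH = 999.6·9.81·0.216·37.21 = 78.81 kW
P_shaft = P_hyd/η = 78.81/0.66 = 119.4 kW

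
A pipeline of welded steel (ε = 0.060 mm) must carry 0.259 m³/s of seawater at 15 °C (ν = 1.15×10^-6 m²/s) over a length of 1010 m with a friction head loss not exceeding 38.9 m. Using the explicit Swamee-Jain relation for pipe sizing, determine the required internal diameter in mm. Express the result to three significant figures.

D ≈ 296 mm

Swamee-Jain (Type III): D = 0.66·[ε^1.25·(LQ²/(gh_f))^4.75 + ν·Q^9.4·(L/(gh_f))^5.2]^0.04
LQ²/(gh_f) = 0.1775; L/(gh_f) = 2.647
Term 1 = ε^1.25·(…)^4.75 = 1.44×10^-9; Term 2 = ν·Q^9.4·(…)^5.2 = 5.54×10^-10
D = 0.66·(1.44×10^-9 + 5.54×10^-10)^0.04 = 0.2961 m = 296 mm
Check: V = 3.76 m/s, Re = 9.68×10^5, f = 0.01483, h_f = 36.4 m ≈ 38.9 m ✓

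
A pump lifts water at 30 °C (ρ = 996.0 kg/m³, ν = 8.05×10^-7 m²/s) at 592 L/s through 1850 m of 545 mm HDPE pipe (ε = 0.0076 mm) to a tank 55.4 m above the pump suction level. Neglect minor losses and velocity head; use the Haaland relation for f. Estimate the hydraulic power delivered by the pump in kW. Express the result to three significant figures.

V = 4Q/(πD²) = 2.538 m/s; Re = 1.72×10^6; ε/D = 1.39×10^-5; f = 0.01097
h_f = f(L/D)V²/2g = 12.23 m
Total head H = z + h_f = 55.4 + 12.23 = 67.63 m
P_hyd = ρgQH = 996.0·9.81·0.592·67.63 = 391.2 kW

P_hyd ≈ 391 kW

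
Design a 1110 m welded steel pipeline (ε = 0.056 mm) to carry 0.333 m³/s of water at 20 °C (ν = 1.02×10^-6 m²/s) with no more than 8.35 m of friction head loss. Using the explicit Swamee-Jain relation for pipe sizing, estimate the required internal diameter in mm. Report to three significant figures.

Swamee-Jain (Type III): D = 0.66·[ε^1.25·(LQ²/(gh_f))^4.75 + ν·Q^9.4·(L/(gh_f))^5.2]^0.04
LQ²/(gh_f) = 1.503; L/(gh_f) = 13.55
Term 1 = ε^1.25·(…)^4.75 = 3.35×10^-5; Term 2 = ν·Q^9.4·(…)^5.2 = 2.55×10^-5
D = 0.66·(3.35×10^-5 + 2.55×10^-5)^0.04 = 0.4471 m = 447 mm
Check: V = 2.12 m/s, Re = 9.30×10^5, f = 0.01394, h_f = 7.94 m ≈ 8.35 m ✓

D ≈ 447 mm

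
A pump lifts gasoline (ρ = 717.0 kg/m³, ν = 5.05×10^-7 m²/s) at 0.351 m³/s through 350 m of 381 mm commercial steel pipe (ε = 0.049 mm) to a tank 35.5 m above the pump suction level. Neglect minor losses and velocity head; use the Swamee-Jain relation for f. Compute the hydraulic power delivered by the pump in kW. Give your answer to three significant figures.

V = 4Q/(πD²) = 3.079 m/s; Re = 2.32×10^6; ε/D = 1.29×10^-4; f = 0.01326
h_f = f(L/D)V²/2g = 5.884 m
Total head H = z + h_f = 35.5 + 5.884 = 41.38 m
P_hyd = ρgQH = 717.0·9.81·0.351·41.38 = 102.2 kW

P_hyd ≈ 102 kW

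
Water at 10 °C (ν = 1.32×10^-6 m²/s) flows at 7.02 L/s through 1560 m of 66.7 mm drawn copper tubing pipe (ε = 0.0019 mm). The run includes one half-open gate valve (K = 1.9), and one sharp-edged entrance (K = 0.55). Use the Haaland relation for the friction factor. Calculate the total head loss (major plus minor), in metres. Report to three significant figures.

V = 4Q/(πD²) = 2.009 m/s; V²/2g = 0.2057 m
Re = 1.02×10^5, ε/D = 2.85×10^-5 → f = 0.01788 (Haaland)
Major: h_f = f(L/D)·V²/2g = 0.01788·23388·0.2057 = 86.04 m
Minor: ΣK = 2.45; h_m = ΣK·V²/2g = 0.5040 m
Total H_L = 86.04 + 0.5040 = 86.55 m

H_L ≈ 86.5 m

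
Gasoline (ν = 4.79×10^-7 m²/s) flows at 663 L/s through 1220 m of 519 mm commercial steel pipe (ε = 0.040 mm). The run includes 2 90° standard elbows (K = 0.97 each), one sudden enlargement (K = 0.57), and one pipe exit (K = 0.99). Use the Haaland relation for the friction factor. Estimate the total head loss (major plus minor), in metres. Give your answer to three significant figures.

V = 4Q/(πD²) = 3.134 m/s; V²/2g = 0.5006 m
Re = 3.40×10^6, ε/D = 7.71×10^-5 → f = 0.01198 (Haaland)
Major: h_f = f(L/D)·V²/2g = 0.01198·2351·0.5006 = 14.10 m
Minor: ΣK = 3.50; h_m = ΣK·V²/2g = 1.752 m
Total H_L = 14.10 + 1.752 = 15.85 m

H_L ≈ 15.8 m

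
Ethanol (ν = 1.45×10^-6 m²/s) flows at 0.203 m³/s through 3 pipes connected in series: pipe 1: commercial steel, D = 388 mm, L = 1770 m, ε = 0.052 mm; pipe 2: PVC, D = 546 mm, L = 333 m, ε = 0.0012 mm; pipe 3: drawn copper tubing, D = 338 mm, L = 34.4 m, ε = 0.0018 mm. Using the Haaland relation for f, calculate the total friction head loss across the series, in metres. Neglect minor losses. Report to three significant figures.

Pipe 1: V = 1.717 m/s, Re = 4.59×10^5, ε/D = 1.34×10^-4, f = 0.01476, h_1 = f(L/D)V²/2g = 10.12 m
Pipe 2: V = 0.8670 m/s, Re = 3.26×10^5, ε/D = 2.20×10^-6, f = 0.01414, h_2 = f(L/D)V²/2g = 0.3303 m
Pipe 3: V = 2.262 m/s, Re = 5.27×10^5, ε/D = 5.33×10^-6, f = 0.01300, h_3 = f(L/D)V²/2g = 0.3452 m
Series → Q common, losses add: H = Σh = 10.79 m

H ≈ 10.8 m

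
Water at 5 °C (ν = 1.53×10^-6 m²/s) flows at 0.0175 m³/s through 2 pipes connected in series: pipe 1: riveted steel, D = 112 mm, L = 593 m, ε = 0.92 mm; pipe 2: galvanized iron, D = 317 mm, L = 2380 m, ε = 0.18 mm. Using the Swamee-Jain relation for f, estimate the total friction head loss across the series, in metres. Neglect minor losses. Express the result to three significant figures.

H ≈ 31.3 m

Pipe 1: V = 1.776 m/s, Re = 1.30×10^5, ε/D = 0.00821, f = 0.03624, h_1 = f(L/D)V²/2g = 30.86 m
Pipe 2: V = 0.2217 m/s, Re = 4.59×10^4, ε/D = 5.68×10^-4, f = 0.02317, h_2 = f(L/D)V²/2g = 0.4359 m
Series → Q common, losses add: H = Σh = 31.29 m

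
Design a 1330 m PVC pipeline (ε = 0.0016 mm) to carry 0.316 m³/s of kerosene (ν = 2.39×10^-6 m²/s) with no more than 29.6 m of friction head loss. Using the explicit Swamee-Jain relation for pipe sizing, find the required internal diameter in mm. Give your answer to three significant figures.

D ≈ 350 mm

Swamee-Jain (Type III): D = 0.66·[ε^1.25·(LQ²/(gh_f))^4.75 + ν·Q^9.4·(L/(gh_f))^5.2]^0.04
LQ²/(gh_f) = 0.4574; L/(gh_f) = 4.580
Term 1 = ε^1.25·(…)^4.75 = 1.38×10^-9; Term 2 = ν·Q^9.4·(…)^5.2 = 1.29×10^-7
D = 0.66·(1.38×10^-9 + 1.29×10^-7)^0.04 = 0.3501 m = 350 mm
Check: V = 3.28 m/s, Re = 4.81×10^5, f = 0.01326, h_f = 27.6 m ≈ 29.6 m ✓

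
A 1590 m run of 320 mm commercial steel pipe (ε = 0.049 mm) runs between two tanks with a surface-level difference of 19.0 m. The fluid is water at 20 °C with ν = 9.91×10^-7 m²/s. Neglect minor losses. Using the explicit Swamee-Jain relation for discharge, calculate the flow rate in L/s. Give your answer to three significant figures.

Q ≈ 183 L/s

Swamee-Jain (Type II): Q = -0.965·√(gD⁵h_f/L)·ln[ε/(3.7D) + √(3.17ν²L/(gD³h_f))]
√(gD⁵h_f/L) = √(9.81·0.320⁵·19.0/1590) = 0.01983
ε/(3.7D) = 4.14×10^-5; √(3.17ν²L/(gD³h_f)) = 2.85×10^-5
Q = -0.965·0.01983·ln(6.985×10^-5) = 0.1831 m³/s
Check: V = 2.28 m/s, Re = 7.35×10^5, f = 0.01455, h_f = 19.1 m ≈ 19.0 m ✓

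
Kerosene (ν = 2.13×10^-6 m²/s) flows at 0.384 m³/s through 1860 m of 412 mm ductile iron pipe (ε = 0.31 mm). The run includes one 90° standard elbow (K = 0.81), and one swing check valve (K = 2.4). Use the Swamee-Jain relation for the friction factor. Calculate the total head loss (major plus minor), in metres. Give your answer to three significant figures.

H_L ≈ 37.9 m

V = 4Q/(πD²) = 2.880 m/s; V²/2g = 0.4229 m
Re = 5.57×10^5, ε/D = 7.52×10^-4 → f = 0.01912 (Swamee-Jain)
Major: h_f = f(L/D)·V²/2g = 0.01912·4515·0.4229 = 36.50 m
Minor: ΣK = 3.21; h_m = ΣK·V²/2g = 1.357 m
Total H_L = 36.50 + 1.357 = 37.86 m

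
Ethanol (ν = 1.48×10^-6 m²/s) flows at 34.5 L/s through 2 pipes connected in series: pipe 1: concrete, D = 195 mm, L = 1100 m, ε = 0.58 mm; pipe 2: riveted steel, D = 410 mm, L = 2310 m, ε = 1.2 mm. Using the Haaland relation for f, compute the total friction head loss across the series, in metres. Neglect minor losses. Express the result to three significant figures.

H ≈ 10.9 m

Pipe 1: V = 1.155 m/s, Re = 1.52×10^5, ε/D = 0.00297, f = 0.02694, h_1 = f(L/D)V²/2g = 10.34 m
Pipe 2: V = 0.2613 m/s, Re = 7.24×10^4, ε/D = 0.00293, f = 0.02765, h_2 = f(L/D)V²/2g = 0.5421 m
Series → Q common, losses add: H = Σh = 10.88 m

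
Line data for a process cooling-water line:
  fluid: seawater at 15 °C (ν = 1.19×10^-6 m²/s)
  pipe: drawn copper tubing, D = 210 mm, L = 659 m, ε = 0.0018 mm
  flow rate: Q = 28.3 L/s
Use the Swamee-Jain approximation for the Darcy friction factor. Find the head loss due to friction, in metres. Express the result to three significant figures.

h_f ≈ 1.78 m

V = 4Q/(πD²) = 4·0.0283/(π·0.210²) = 0.8171 m/s
Re = VD/ν = 0.8171·0.210/1.19×10^-6 = 1.44×10^5 → turbulent
ε/D = 0.0018/210 = 8.57×10^-6
Swamee-Jain: f = 0.01664
h_f = f(L/D)V²/(2g) = 0.01664·(659/0.210)·0.8171²/(2·9.81) = 1.776 m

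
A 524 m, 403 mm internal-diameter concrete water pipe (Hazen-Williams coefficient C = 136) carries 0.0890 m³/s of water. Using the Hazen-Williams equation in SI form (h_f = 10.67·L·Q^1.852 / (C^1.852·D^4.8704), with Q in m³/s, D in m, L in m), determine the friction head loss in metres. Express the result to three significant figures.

h_f = 10.67·524·0.0890^1.852 / (136^1.852·0.403^4.8704) = 0.5926 m

h_f ≈ 0.593 m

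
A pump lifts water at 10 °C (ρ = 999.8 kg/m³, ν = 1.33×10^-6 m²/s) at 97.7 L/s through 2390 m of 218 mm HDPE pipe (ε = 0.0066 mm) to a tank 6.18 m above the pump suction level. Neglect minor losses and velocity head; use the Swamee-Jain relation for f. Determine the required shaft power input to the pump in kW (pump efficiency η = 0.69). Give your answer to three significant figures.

P_shaft ≈ 82.4 kW

V = 4Q/(πD²) = 2.618 m/s; Re = 4.29×10^5; ε/D = 3.03×10^-5; f = 0.01389
h_f = f(L/D)V²/2g = 53.16 m
Total head H = z + h_f = 6.18 + 53.16 = 59.34 m
P_hyd = ρgQH = 999.8·9.81·0.0977·59.34 = 56.86 kW
P_shaft = P_hyd/η = 56.86/0.69 = 82.41 kW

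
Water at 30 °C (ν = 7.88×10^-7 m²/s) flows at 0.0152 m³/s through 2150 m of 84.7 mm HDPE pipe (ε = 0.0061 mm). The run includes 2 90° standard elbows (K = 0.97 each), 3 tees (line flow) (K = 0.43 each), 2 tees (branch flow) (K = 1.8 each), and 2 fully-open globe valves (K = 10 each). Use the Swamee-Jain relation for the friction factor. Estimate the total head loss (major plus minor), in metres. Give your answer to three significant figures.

V = 4Q/(πD²) = 2.698 m/s; V²/2g = 0.3709 m
Re = 2.90×10^5, ε/D = 7.20×10^-5 → f = 0.01524 (Swamee-Jain)
Major: h_f = f(L/D)·V²/2g = 0.01524·25384·0.3709 = 143.5 m
Minor: ΣK = 26.8; h_m = ΣK·V²/2g = 9.952 m
Total H_L = 143.5 + 9.952 = 153.4 m

H_L ≈ 153 m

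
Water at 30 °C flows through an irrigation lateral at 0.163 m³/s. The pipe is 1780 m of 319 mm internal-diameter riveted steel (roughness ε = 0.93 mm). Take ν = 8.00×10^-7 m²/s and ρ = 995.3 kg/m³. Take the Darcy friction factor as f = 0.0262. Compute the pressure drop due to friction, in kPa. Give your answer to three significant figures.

V = 4Q/(πD²) = 4·0.163/(π·0.319²) = 2.039 m/s
h_f = f(L/D)V²/(2g) = 0.02620·(1780/0.319)·2.039²/(2·9.81) = 30.99 m
Δp = ρg·h_f = 995.3·9.81·30.99 = 302.6 kPa

Δp ≈ 303 kPa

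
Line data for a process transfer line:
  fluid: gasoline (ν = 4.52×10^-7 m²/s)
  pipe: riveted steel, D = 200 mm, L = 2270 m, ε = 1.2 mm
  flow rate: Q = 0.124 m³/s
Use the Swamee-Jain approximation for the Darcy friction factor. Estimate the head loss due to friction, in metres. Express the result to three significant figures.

V = 4Q/(πD²) = 4·0.124/(π·0.200²) = 3.947 m/s
Re = VD/ν = 3.947·0.200/4.52×10^-7 = 1.75×10^6 → turbulent
ε/D = 1.2/200 = 0.00600
Swamee-Jain: f = 0.03220
h_f = f(L/D)V²/(2g) = 0.03220·(2270/0.200)·3.947²/(2·9.81) = 290.2 m

h_f ≈ 290 m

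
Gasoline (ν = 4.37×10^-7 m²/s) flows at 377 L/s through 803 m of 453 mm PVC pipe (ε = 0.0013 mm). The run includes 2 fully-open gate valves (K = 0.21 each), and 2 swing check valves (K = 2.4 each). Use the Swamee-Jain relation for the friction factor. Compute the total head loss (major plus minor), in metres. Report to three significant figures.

H_L ≈ 6.49 m

V = 4Q/(πD²) = 2.339 m/s; V²/2g = 0.2789 m
Re = 2.42×10^6, ε/D = 2.87×10^-6 → f = 0.01018 (Swamee-Jain)
Major: h_f = f(L/D)·V²/2g = 0.01018·1773·0.2789 = 5.032 m
Minor: ΣK = 5.22; h_m = ΣK·V²/2g = 1.456 m
Total H_L = 5.032 + 1.456 = 6.488 m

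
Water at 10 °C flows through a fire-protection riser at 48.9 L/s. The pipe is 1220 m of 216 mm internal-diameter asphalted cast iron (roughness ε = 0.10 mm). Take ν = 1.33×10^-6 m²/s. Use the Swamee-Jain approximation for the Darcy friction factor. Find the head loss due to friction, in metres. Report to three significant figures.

h_f ≈ 9.53 m

V = 4Q/(πD²) = 4·0.0489/(π·0.216²) = 1.334 m/s
Re = VD/ν = 1.334·0.216/1.33×10^-6 = 2.17×10^5 → turbulent
ε/D = 0.10/216 = 4.63×10^-4
Swamee-Jain: f = 0.01860
h_f = f(L/D)V²/(2g) = 0.01860·(1220/0.216)·1.334²/(2·9.81) = 9.535 m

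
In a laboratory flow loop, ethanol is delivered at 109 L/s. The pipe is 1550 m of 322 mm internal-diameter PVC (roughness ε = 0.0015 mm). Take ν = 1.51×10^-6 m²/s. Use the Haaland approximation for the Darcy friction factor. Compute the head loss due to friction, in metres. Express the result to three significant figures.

V = 4Q/(πD²) = 4·0.109/(π·0.322²) = 1.339 m/s
Re = VD/ν = 1.339·0.322/1.51×10^-6 = 2.85×10^5 → turbulent
ε/D = 0.0015/322 = 4.66×10^-6
Haaland: f = 0.01451
h_f = f(L/D)V²/(2g) = 0.01451·(1550/0.322)·1.339²/(2·9.81) = 6.379 m

h_f ≈ 6.38 m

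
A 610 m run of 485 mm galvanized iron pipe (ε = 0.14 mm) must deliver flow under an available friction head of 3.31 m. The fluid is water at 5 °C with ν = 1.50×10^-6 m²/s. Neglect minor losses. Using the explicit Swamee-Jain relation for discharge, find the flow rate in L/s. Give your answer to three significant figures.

Q ≈ 332 L/s

Swamee-Jain (Type II): Q = -0.965·√(gD⁵h_f/L)·ln[ε/(3.7D) + √(3.17ν²L/(gD³h_f))]
√(gD⁵h_f/L) = √(9.81·0.485⁵·3.31/610) = 0.03780
ε/(3.7D) = 7.80×10^-5; √(3.17ν²L/(gD³h_f)) = 3.43×10^-5
Q = -0.965·0.03780·ln(1.123×10^-4) = 0.3317 m³/s
Check: V = 1.80 m/s, Re = 5.81×10^5, f = 0.01612, h_f = 3.33 m ≈ 3.31 m ✓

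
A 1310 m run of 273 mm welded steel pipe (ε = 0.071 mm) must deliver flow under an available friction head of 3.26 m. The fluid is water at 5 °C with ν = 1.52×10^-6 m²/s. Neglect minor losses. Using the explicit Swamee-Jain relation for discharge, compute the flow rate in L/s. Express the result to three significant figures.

Swamee-Jain (Type II): Q = -0.965·√(gD⁵h_f/L)·ln[ε/(3.7D) + √(3.17ν²L/(gD³h_f))]
√(gD⁵h_f/L) = √(9.81·0.273⁵·3.26/1310) = 0.006084
ε/(3.7D) = 7.03×10^-5; √(3.17ν²L/(gD³h_f)) = 1.21×10^-4
Q = -0.965·0.006084·ln(1.917×10^-4) = 0.05026 m³/s
Check: V = 0.859 m/s, Re = 1.54×10^5, f = 0.01812, h_f = 3.27 m ≈ 3.26 m ✓

Q ≈ 50.3 L/s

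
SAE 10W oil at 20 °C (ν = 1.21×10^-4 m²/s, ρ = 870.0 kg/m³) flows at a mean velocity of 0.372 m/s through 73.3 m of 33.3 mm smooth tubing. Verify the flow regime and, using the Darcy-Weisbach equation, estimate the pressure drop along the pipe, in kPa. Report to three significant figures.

Δp ≈ 82.8 kPa

Re = VD/ν = 0.372·0.03330/1.21×10^-4 = 102 → laminar (Re < 2300)
f = 64/Re = 0.6251
h_f = f(L/D)V²/(2g) = 0.6251·(73.3/0.03330)·0.372²/(2·9.81) = 9.706 m
Δp = ρg·h_f = 870.0·9.81·9.706 = 82.83 kPa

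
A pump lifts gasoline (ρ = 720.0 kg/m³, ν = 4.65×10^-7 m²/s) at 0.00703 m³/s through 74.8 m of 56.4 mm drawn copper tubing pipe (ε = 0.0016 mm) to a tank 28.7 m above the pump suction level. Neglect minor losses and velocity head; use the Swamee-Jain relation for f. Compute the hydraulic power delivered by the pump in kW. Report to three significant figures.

V = 4Q/(πD²) = 2.814 m/s; Re = 3.41×10^5; ε/D = 2.84×10^-5; f = 0.01439
h_f = f(L/D)V²/2g = 7.699 m
Total head H = z + h_f = 28.7 + 7.699 = 36.40 m
P_hyd = ρgQH = 720.0·9.81·0.00703·36.40 = 1.807 kW

P_hyd ≈ 1.81 kW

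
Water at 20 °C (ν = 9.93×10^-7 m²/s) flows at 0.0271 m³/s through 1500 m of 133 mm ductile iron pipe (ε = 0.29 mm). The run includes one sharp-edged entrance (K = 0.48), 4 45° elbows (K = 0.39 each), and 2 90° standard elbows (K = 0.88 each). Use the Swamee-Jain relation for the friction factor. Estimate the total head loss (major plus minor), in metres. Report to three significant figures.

V = 4Q/(πD²) = 1.951 m/s; V²/2g = 0.1939 m
Re = 2.61×10^5, ε/D = 0.00218 → f = 0.02477 (Swamee-Jain)
Major: h_f = f(L/D)·V²/2g = 0.02477·11278·0.1939 = 54.19 m
Minor: ΣK = 3.80; h_m = ΣK·V²/2g = 0.7369 m
Total H_L = 54.19 + 0.7369 = 54.92 m

H_L ≈ 54.9 m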